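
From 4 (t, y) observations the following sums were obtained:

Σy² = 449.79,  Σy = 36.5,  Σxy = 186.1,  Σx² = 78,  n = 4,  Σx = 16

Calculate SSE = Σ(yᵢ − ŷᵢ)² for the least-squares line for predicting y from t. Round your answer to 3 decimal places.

Sxx = Σx² − (Σx)²/n = 78 − 64 = 14
Sxy = Σxy − (Σx)(Σy)/n = 186.1 − 146 = 40.1
Syy = Σy² − (Σy)²/n = 449.79 − 333.0625 = 116.7275
b = Sxy/Sxx = 40.1/14 = 2.864286
SSE = Syy − b·Sxy = 116.7275 − 2.864286·40.1 = 1.869643

1.870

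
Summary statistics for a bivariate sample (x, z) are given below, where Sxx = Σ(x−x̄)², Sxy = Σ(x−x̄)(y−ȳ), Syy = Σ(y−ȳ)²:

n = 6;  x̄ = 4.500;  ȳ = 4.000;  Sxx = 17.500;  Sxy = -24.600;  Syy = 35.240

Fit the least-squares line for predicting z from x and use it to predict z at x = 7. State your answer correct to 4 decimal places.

0.4857

b = Sxy/Sxx = -24.6/17.5 = -1.405714
a = ȳ − b·x̄ = 4 − (-1.405714)·4.5 = 10.325714
ŷ(7) = a + b·7 = 10.325714 + (-1.405714)·7 = 0.485714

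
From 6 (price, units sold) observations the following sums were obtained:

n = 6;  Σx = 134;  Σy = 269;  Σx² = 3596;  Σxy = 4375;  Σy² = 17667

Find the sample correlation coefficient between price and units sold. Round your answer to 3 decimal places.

Sxx = Σx² − (Σx)²/n = 3596 − 2992.666667 = 603.333333
Sxy = Σxy − (Σx)(Σy)/n = 4375 − 6007.666667 = -1632.666667
Syy = Σy² − (Σy)²/n = 17667 − 12060.166667 = 5606.833333
r = Sxy/√(Sxx·Syy) = -1632.666667/√(3382789.444444) = -1632.666667/1839.236104 = -0.887687

-0.888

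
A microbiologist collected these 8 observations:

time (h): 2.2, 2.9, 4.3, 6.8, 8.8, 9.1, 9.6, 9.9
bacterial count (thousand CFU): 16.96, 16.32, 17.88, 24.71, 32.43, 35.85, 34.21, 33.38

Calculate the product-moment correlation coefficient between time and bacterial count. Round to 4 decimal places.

0.9731

n = 8, Σx = 53.6, Σy = 211.74, Σxy = 1600.049, Σx² = 428.4, Σy² = 6105.7384
Sxx = Σx² − (Σx)²/n = 428.4 − 359.12 = 69.28
Sxy = Σxy − (Σx)(Σy)/n = 1600.049 − 1418.658 = 181.391
Syy = Σy² − (Σy)²/n = 6105.7384 − 5604.22845 = 501.50995
r = Sxy/√(Sxx·Syy) = 181.391/√(34744.609336) = 181.391/186.399059 = 0.973133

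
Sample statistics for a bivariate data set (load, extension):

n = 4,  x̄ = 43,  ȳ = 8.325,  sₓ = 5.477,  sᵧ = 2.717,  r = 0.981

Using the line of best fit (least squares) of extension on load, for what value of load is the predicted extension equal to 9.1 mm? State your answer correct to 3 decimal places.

b = r · sᵧ/sₓ = 0.981 · 2.717/5.477 = 0.486649
a = ȳ − b·x̄ = 8.325 − 0.486649·43 = -12.600910
Set a + b·x = 9.1: x = (9.1 − (-12.600910)) / 0.486649 = 44.592523

44.593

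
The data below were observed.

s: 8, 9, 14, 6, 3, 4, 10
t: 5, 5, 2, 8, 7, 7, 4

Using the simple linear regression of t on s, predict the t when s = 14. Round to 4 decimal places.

2.2542

n = 7, Σx = 54, Σy = 38, Σxy = 250, Σx² = 502
Sxx = Σx² − (Σx)²/n = 502 − 416.571429 = 85.428571
Sxy = Σxy − (Σx)(Σy)/n = 250 − 293.142857 = -43.142857
b = Sxy/Sxx = -43.142857/85.428571 = -0.505017
a = ȳ − b·x̄ = 5.428571 − (-0.505017)·7.714286 = 9.324415
ŷ(14) = a + b·14 = 9.324415 + (-0.505017)·14 = 2.254181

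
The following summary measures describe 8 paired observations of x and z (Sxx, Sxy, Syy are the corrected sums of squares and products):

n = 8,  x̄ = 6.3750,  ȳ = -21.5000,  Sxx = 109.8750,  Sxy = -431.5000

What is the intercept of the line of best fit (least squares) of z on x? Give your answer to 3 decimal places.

3.536

b = Sxy/Sxx = -431.5/109.875 = -3.927190
a = ȳ − b·x̄ = -21.5 − (-3.927190)·6.375 = 3.535836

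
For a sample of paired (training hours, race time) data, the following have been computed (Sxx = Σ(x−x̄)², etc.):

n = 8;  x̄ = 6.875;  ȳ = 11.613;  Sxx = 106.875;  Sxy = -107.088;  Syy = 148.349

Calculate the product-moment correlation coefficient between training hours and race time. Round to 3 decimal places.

-0.850

r = Sxy/√(Sxx·Syy) = -107.088/√(15854.799375) = -107.088/125.915842 = -0.850473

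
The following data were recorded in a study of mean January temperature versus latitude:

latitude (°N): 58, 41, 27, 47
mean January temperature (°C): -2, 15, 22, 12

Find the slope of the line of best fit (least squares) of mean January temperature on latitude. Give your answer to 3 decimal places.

-0.750

n = 4, Σx = 173, Σy = 47, Σxy = 1657, Σx² = 7983
Sxx = Σx² − (Σx)²/n = 7983 − 7482.25 = 500.75
Sxy = Σxy − (Σx)(Σy)/n = 1657 − 2032.75 = -375.75
b = Sxy/Sxx = -375.75/500.75 = -0.750374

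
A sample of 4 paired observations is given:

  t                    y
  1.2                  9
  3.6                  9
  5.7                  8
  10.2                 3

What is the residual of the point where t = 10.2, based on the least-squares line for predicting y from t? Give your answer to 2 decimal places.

-0.73

n = 4, Σx = 20.7, Σy = 29, Σxy = 119.4, Σx² = 150.93
Sxx = Σx² − (Σx)²/n = 150.93 − 107.1225 = 43.8075
Sxy = Σxy − (Σx)(Σy)/n = 119.4 − 150.075 = -30.675
b = Sxy/Sxx = -30.675/43.8075 = -0.700223
a = ȳ − b·x̄ = 7.25 − (-0.700223)·5.175 = 10.873652
ŷ(10.2) = 10.873652 + (-0.700223)·10.2 = 3.731382
residual = y − ŷ = 3 − 3.731382 = -0.731382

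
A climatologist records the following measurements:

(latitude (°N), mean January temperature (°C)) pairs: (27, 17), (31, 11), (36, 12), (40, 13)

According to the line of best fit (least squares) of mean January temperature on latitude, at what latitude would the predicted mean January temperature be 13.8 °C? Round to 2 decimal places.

n = 4, Σx = 134, Σy = 53, Σxy = 1752, Σx² = 4586
Sxx = Σx² − (Σx)²/n = 4586 − 4489 = 97
Sxy = Σxy − (Σx)(Σy)/n = 1752 − 1775.5 = -23.5
b = Sxy/Sxx = -23.5/97 = -0.242268
a = ȳ − b·x̄ = 13.25 − (-0.242268)·33.5 = 21.365979
Set a + b·x = 13.8: x = (13.8 − 21.365979) / (-0.242268) = 31.229787

31.23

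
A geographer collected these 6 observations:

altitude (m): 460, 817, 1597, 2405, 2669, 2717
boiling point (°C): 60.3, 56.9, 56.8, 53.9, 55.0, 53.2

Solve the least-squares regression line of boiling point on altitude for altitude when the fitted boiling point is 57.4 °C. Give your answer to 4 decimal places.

n = 6, Σx = 10665, Σy = 336.1, Σxy = 585903.8, Σx² = 23719173
Sxx = Σx² − (Σx)²/n = 23719173 − 18957037.5 = 4762135.5
Sxy = Σxy − (Σx)(Σy)/n = 585903.8 − 597417.75 = -11513.95
b = Sxy/Sxx = -11513.95/4762135.5 = -0.002418
a = ȳ − b·x̄ = 56.016667 − (-0.002418)·1777.5 = 60.314328
Set a + b·x = 57.4: x = (57.4 − 60.314328) / (-0.002418) = 1205.357445

1205.3574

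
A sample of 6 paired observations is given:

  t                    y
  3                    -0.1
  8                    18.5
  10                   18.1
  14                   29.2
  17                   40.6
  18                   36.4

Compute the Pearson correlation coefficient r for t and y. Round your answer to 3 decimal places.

n = 6, Σx = 70, Σy = 142.7, Σxy = 2082.9, Σx² = 982, Σy² = 4495.83
Sxx = Σx² − (Σx)²/n = 982 − 816.666667 = 165.333333
Sxy = Σxy − (Σx)(Σy)/n = 2082.9 − 1664.833333 = 418.066667
Syy = Σy² − (Σy)²/n = 4495.83 − 3393.881667 = 1101.948333
r = Sxy/√(Sxx·Syy) = 418.066667/√(182188.791111) = 418.066667/426.835789 = 0.979456

0.979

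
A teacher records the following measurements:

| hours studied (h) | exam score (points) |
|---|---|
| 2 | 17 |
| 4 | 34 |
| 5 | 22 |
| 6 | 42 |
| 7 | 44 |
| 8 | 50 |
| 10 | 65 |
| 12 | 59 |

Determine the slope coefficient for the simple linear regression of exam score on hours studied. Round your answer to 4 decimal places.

4.7653

n = 8, Σx = 54, Σy = 333, Σxy = 2598, Σx² = 438
Sxx = Σx² − (Σx)²/n = 438 − 364.5 = 73.5
Sxy = Σxy − (Σx)(Σy)/n = 2598 − 2247.75 = 350.25
b = Sxy/Sxx = 350.25/73.5 = 4.765306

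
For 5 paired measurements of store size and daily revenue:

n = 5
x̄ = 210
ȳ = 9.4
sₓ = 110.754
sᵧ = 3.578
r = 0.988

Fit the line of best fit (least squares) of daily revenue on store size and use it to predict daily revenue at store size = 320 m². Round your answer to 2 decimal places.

12.91

b = r · sᵧ/sₓ = 0.988 · 3.578/110.754 = 0.031918
a = ȳ − b·x̄ = 9.4 − 0.031918·210 = 2.697186
ŷ(320) = a + b·320 = 2.697186 + 0.031918·320 = 12.910998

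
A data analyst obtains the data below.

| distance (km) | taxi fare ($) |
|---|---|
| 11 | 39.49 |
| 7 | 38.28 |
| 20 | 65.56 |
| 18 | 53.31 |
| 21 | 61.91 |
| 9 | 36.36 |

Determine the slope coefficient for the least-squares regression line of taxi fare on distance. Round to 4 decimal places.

n = 6, Σx = 86, Σy = 294.91, Σxy = 4600.48, Σx² = 1416
Sxx = Σx² − (Σx)²/n = 1416 − 1232.666667 = 183.333333
Sxy = Σxy − (Σx)(Σy)/n = 4600.48 − 4227.043333 = 373.436667
b = Sxy/Sxx = 373.436667/183.333333 = 2.036927

2.0369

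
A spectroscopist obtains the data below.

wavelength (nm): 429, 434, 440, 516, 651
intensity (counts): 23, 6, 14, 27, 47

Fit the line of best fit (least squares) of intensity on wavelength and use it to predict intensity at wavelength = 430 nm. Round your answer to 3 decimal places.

13.834

n = 5, Σx = 2470, Σy = 117, Σxy = 63160, Σx² = 1256054
Sxx = Σx² − (Σx)²/n = 1256054 − 1220180 = 35874
Sxy = Σxy − (Σx)(Σy)/n = 63160 − 57798 = 5362
b = Sxy/Sxx = 5362/35874 = 0.149468
a = ȳ − b·x̄ = 23.4 − 0.149468·494 = -50.436985
ŷ(430) = a + b·430 = -50.436985 + 0.149468·430 = 13.834075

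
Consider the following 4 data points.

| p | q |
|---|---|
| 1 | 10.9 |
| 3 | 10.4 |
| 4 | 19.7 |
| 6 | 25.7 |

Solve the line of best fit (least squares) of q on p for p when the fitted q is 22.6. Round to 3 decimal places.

n = 4, Σx = 14, Σy = 66.7, Σxy = 275.1, Σx² = 62
Sxx = Σx² − (Σx)²/n = 62 − 49 = 13
Sxy = Σxy − (Σx)(Σy)/n = 275.1 − 233.45 = 41.65
b = Sxy/Sxx = 41.65/13 = 3.203846
a = ȳ − b·x̄ = 16.675 − 3.203846·3.5 = 5.461538
Set a + b·x = 22.6: x = (22.6 − 5.461538) / 3.203846 = 5.349340

5.349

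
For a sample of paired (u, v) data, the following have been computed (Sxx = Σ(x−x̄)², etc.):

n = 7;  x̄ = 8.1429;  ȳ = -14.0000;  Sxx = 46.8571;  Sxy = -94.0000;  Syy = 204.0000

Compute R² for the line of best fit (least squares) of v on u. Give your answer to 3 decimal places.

R² = Sxy²/(Sxx·Syy) = (-94)²/(46.8571·204) = 0.924379

0.924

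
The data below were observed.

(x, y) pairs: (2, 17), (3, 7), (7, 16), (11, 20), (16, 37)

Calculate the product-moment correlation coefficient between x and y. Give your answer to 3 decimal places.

0.873

n = 5, Σx = 39, Σy = 97, Σxy = 979, Σx² = 439, Σy² = 2363
Sxx = Σx² − (Σx)²/n = 439 − 304.2 = 134.8
Sxy = Σxy − (Σx)(Σy)/n = 979 − 756.6 = 222.4
Syy = Σy² − (Σy)²/n = 2363 − 1881.8 = 481.2
r = Sxy/√(Sxx·Syy) = 222.4/√(64865.76) = 222.4/254.687573 = 0.873227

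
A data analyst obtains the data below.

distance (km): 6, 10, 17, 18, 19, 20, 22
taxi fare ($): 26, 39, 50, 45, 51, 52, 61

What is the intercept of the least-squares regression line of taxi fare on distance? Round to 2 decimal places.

16.74

n = 7, Σx = 112, Σy = 324, Σxy = 5557, Σx² = 1994
Sxx = Σx² − (Σx)²/n = 1994 − 1792 = 202
Sxy = Σxy − (Σx)(Σy)/n = 5557 − 5184 = 373
b = Sxy/Sxx = 373/202 = 1.846535
a = ȳ − b·x̄ = 46.285714 − 1.846535·16 = 16.741160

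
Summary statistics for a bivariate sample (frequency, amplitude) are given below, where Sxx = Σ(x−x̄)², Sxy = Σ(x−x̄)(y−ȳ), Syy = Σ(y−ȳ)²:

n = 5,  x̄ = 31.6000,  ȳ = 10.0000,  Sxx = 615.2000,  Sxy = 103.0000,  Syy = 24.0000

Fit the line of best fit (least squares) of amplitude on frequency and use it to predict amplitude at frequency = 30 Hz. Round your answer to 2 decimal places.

9.73

b = Sxy/Sxx = 103/615.2 = 0.167425
a = ȳ − b·x̄ = 10 − 0.167425·31.6 = 4.709363
ŷ(30) = a + b·30 = 4.709363 + 0.167425·30 = 9.732120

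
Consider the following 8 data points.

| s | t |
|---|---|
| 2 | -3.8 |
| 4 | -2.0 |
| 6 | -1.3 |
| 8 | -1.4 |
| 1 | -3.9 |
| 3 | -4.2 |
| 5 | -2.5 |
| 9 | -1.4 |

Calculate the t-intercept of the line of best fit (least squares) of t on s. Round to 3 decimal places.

n = 8, Σx = 38, Σy = -20.5, Σxy = -76.2, Σx² = 236
Sxx = Σx² − (Σx)²/n = 236 − 180.5 = 55.5
Sxy = Σxy − (Σx)(Σy)/n = -76.2 − (-97.375) = 21.175
b = Sxy/Sxx = 21.175/55.5 = 0.381532
a = ȳ − b·x̄ = -2.5625 − 0.381532·4.75 = -4.374775

-4.375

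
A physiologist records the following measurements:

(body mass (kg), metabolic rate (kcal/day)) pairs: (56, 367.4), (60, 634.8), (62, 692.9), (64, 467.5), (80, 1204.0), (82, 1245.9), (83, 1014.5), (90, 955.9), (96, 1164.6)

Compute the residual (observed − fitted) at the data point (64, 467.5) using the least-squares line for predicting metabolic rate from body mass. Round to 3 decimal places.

n = 9, Σx = 673, Σy = 7747.5, Σxy = 612062.1, Σx² = 52005
Sxx = Σx² − (Σx)²/n = 52005 − 50325.444444 = 1679.555556
Sxy = Σxy − (Σx)(Σy)/n = 612062.1 − 579340.833333 = 32721.266667
b = Sxy/Sxx = 32721.266667/1679.555556 = 19.482098
a = ȳ − b·x̄ = 860.833333 − 19.482098·74.777778 = -595.994694
ŷ(64) = -595.994694 + 19.482098·64 = 650.859606
residual = y − ŷ = 467.5 − 650.859606 = -183.359606

-183.360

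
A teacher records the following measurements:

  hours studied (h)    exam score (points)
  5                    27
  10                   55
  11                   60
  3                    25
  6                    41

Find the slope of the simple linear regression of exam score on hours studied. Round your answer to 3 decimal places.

n = 5, Σx = 35, Σy = 208, Σxy = 1666, Σx² = 291
Sxx = Σx² − (Σx)²/n = 291 − 245 = 46
Sxy = Σxy − (Σx)(Σy)/n = 1666 − 1456 = 210
b = Sxy/Sxx = 210/46 = 4.565217

4.565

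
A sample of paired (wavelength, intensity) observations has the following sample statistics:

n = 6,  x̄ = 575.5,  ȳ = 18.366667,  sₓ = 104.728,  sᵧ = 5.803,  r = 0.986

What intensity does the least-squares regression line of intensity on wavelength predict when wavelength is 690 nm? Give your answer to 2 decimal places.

b = r · sᵧ/sₓ = 0.986 · 5.803/104.728 = 0.054634
a = ȳ − b·x̄ = 18.366667 − 0.054634·575.5 = -13.075466
ŷ(690) = a + b·690 = -13.075466 + 0.054634·690 = 24.622313

24.62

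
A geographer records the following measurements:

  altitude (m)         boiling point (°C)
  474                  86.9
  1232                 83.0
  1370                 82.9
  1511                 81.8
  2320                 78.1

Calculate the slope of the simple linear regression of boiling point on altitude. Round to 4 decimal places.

-0.0048

n = 5, Σx = 6907, Σy = 412.7, Σxy = 561811.4, Σx² = 11284921
Sxx = Σx² − (Σx)²/n = 11284921 − 9541329.8 = 1743591.2
Sxy = Σxy − (Σx)(Σy)/n = 561811.4 − 570103.78 = -8292.38
b = Sxy/Sxx = -8292.38/1743591.2 = -0.004756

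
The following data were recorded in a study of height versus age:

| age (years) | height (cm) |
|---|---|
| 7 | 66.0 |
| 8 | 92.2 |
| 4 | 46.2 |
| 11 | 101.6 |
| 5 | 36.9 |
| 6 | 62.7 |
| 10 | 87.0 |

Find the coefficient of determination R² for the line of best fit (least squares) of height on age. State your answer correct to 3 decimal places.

0.854

n = 7, Σx = 51, Σy = 492.6, Σxy = 3932.7, Σx² = 411, Σy² = 38175.74
Sxx = Σx² − (Σx)²/n = 411 − 371.571429 = 39.428571
Sxy = Σxy − (Σx)(Σy)/n = 3932.7 − 3588.942857 = 343.757143
Syy = Σy² − (Σy)²/n = 38175.74 − 34664.965714 = 3510.774286
R² = Sxy²/(Sxx·Syy) = (343.757143)²/(39.428571·3510.774286) = 0.853669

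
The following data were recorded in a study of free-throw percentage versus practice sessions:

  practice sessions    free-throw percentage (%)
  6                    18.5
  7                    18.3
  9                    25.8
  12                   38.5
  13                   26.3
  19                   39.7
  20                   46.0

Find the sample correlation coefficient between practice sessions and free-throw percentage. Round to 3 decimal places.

n = 7, Σx = 86, Σy = 213.1, Σxy = 2949.5, Σx² = 1240, Σy² = 7208.81
Sxx = Σx² − (Σx)²/n = 1240 − 1056.571429 = 183.428571
Sxy = Σxy − (Σx)(Σy)/n = 2949.5 − 2618.085714 = 331.414286
Syy = Σy² − (Σy)²/n = 7208.81 − 6487.372857 = 721.437143
r = Sxy/√(Sxx·Syy) = 331.414286/√(132332.184490) = 331.414286/363.774909 = 0.911042

0.911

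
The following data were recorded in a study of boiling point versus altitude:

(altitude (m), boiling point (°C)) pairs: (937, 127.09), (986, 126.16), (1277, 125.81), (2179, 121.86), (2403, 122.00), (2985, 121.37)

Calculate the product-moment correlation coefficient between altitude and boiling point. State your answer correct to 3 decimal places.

n = 6, Σx = 10767, Σy = 744.29, Σxy = 1325124.85, Σx² = 22913569, Σy² = 92360.9063
Sxx = Σx² − (Σx)²/n = 22913569 − 19321381.5 = 3592187.5
Sxy = Σxy − (Σx)(Σy)/n = 1325124.85 − 1335628.405 = -10503.555
Syy = Σy² − (Σy)²/n = 92360.9063 − 92327.934017 = 32.972283
r = Sxy/√(Sxx·Syy) = -10503.555/√(118442624.036458) = -10503.555/10883.134844 = -0.965122

-0.965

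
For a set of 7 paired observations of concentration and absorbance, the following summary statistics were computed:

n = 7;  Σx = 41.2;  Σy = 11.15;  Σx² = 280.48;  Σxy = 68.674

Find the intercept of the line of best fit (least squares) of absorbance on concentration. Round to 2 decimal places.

Sxx = Σx² − (Σx)²/n = 280.48 − 242.491429 = 37.988571
Sxy = Σxy − (Σx)(Σy)/n = 68.674 − 65.625714 = 3.048286
b = Sxy/Sxx = 3.048286/37.988571 = 0.080242
a = ȳ − b·x̄ = 1.592857 − 0.080242·5.885714 = 1.120575

1.12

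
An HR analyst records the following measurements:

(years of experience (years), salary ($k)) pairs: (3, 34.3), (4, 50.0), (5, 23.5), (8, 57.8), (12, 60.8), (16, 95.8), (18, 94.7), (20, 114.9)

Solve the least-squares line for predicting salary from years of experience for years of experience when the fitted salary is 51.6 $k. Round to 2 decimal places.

7.49

n = 8, Σx = 86, Σy = 531.8, Σxy = 7147.8, Σx² = 1238
Sxx = Σx² − (Σx)²/n = 1238 − 924.5 = 313.5
Sxy = Σxy − (Σx)(Σy)/n = 7147.8 − 5716.85 = 1430.95
b = Sxy/Sxx = 1430.95/313.5 = 4.564434
a = ȳ − b·x̄ = 66.475 − 4.564434·10.75 = 17.407337
Set a + b·x = 51.6: x = (51.6 − 17.407337) / 4.564434 = 7.491107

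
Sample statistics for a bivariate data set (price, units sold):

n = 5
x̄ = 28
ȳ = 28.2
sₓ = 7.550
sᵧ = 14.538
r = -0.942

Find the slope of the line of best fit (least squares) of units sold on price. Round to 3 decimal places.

-1.814

b = r · sᵧ/sₓ = -0.942 · 14.538/7.55 = -1.813880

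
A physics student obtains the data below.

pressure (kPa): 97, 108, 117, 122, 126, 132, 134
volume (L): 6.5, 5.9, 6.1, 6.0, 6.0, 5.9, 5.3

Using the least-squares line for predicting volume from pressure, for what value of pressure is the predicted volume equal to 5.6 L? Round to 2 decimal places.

136.81

n = 7, Σx = 836, Σy = 41.7, Σxy = 4958.4, Σx² = 100902
Sxx = Σx² − (Σx)²/n = 100902 − 99842.285714 = 1059.714286
Sxy = Σxy − (Σx)(Σy)/n = 4958.4 − 4980.171429 = -21.771429
b = Sxy/Sxx = -21.771429/1059.714286 = -0.020545
a = ȳ − b·x̄ = 5.957143 − (-0.020545)·119.428571 = 8.410758
Set a + b·x = 5.6: x = (5.6 − 8.410758) / (-0.020545) = 136.812336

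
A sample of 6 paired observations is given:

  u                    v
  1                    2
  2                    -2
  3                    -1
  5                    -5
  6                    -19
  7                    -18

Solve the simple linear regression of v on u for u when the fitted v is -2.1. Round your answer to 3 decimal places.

n = 6, Σx = 24, Σy = -43, Σxy = -270, Σx² = 124
Sxx = Σx² − (Σx)²/n = 124 − 96 = 28
Sxy = Σxy − (Σx)(Σy)/n = -270 − (-172) = -98
b = Sxy/Sxx = -98/28 = -3.5
a = ȳ − b·x̄ = -7.166667 − (-3.5)·4 = 6.833333
Set a + b·x = -2.1: x = (-2.1 − 6.833333) / (-3.5) = 2.552381

2.552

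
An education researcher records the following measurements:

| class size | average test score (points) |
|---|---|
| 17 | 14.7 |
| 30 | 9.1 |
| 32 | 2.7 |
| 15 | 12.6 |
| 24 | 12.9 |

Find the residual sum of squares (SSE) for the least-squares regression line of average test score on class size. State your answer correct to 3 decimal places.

n = 5, Σx = 118, Σy = 52, Σxy = 1107.9, Σx² = 3014, Σy² = 631.36
Sxx = Σx² − (Σx)²/n = 3014 − 2784.8 = 229.2
Sxy = Σxy − (Σx)(Σy)/n = 1107.9 − 1227.2 = -119.3
Syy = Σy² − (Σy)²/n = 631.36 − 540.8 = 90.56
b = Sxy/Sxx = -119.3/229.2 = -0.520506
SSE = Syy − b·Sxy = 90.56 − (-0.520506)·(-119.3) = 28.463621

28.464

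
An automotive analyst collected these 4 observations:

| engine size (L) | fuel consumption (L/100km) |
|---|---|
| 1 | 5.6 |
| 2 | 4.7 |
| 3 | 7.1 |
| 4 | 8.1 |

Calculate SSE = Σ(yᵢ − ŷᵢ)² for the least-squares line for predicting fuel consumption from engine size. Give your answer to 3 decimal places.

n = 4, Σx = 10, Σy = 25.5, Σxy = 68.7, Σx² = 30, Σy² = 169.47
Sxx = Σx² − (Σx)²/n = 30 − 25 = 5
Sxy = Σxy − (Σx)(Σy)/n = 68.7 − 63.75 = 4.95
Syy = Σy² − (Σy)²/n = 169.47 − 162.5625 = 6.9075
b = Sxy/Sxx = 4.95/5 = 0.99
SSE = Syy − b·Sxy = 6.9075 − 0.99·4.95 = 2.007

2.007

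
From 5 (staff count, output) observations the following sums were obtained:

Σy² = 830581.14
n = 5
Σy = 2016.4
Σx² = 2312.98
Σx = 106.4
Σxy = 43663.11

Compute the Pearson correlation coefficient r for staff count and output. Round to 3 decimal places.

Sxx = Σx² − (Σx)²/n = 2312.98 − 2264.192 = 48.788
Sxy = Σxy − (Σx)(Σy)/n = 43663.11 − 42908.992 = 754.118
Syy = Σy² − (Σy)²/n = 830581.14 − 813173.792 = 17407.348
r = Sxy/√(Sxx·Syy) = 754.118/√(849269.694224) = 754.118/921.558297 = 0.818307

0.818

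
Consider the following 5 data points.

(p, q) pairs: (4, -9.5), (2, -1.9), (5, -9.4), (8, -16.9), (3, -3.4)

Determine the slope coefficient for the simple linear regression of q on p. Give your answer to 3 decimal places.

-2.517

n = 5, Σx = 22, Σy = -41.1, Σxy = -234.2, Σx² = 118
Sxx = Σx² − (Σx)²/n = 118 − 96.8 = 21.2
Sxy = Σxy − (Σx)(Σy)/n = -234.2 − (-180.84) = -53.36
b = Sxy/Sxx = -53.36/21.2 = -2.516981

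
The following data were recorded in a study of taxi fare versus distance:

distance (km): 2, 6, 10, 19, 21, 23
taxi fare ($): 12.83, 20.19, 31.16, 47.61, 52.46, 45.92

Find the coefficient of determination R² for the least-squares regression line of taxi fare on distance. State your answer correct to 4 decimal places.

n = 6, Σx = 81, Σy = 210.17, Σxy = 3520.81, Σx² = 1471, Σy² = 8670.6007
Sxx = Σx² − (Σx)²/n = 1471 − 1093.5 = 377.5
Sxy = Σxy − (Σx)(Σy)/n = 3520.81 − 2837.295 = 683.515
Syy = Σy² − (Σy)²/n = 8670.6007 − 7361.904817 = 1308.695883
R² = Sxy²/(Sxx·Syy) = (683.515)²/(377.5·1308.695883) = 0.945672

0.9457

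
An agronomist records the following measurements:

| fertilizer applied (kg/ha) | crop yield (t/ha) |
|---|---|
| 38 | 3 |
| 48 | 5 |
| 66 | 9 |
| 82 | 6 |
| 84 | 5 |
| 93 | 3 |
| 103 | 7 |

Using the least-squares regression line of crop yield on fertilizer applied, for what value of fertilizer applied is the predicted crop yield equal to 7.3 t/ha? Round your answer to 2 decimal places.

n = 7, Σx = 514, Σy = 38, Σxy = 2860, Σx² = 41142
Sxx = Σx² − (Σx)²/n = 41142 − 37742.285714 = 3399.714286
Sxy = Σxy − (Σx)(Σy)/n = 2860 − 2790.285714 = 69.714286
b = Sxy/Sxx = 69.714286/3399.714286 = 0.020506
a = ȳ − b·x̄ = 5.428571 − 0.020506·73.428571 = 3.922851
Set a + b·x = 7.3: x = (7.3 − 3.922851) / 0.020506 = 164.691393

164.69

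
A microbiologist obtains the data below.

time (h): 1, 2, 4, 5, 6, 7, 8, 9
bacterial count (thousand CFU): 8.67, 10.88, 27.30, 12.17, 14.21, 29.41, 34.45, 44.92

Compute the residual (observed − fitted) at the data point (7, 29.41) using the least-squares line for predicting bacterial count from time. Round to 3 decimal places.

n = 8, Σx = 42, Σy = 182.01, Σxy = 1171.49, Σx² = 276
Sxx = Σx² − (Σx)²/n = 276 − 220.5 = 55.5
Sxy = Σxy − (Σx)(Σy)/n = 1171.49 − 955.5525 = 215.9375
b = Sxy/Sxx = 215.9375/55.5 = 3.890766
a = ȳ − b·x̄ = 22.75125 − 3.890766·5.25 = 2.324730
ŷ(7) = 2.324730 + 3.890766·7 = 29.560090
residual = y − ŷ = 29.41 − 29.560090 = -0.150090

-0.150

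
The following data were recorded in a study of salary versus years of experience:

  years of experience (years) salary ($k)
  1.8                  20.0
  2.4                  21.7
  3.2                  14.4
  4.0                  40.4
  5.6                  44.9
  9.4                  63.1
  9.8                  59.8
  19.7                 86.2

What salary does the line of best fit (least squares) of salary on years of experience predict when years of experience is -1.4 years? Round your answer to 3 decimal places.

n = 8, Σx = 55.9, Σy = 350.5, Σxy = 3424.52, Σx² = 639.09
Sxx = Σx² − (Σx)²/n = 639.09 − 390.60125 = 248.48875
Sxy = Σxy − (Σx)(Σy)/n = 3424.52 − 2449.11875 = 975.40125
b = Sxy/Sxx = 975.40125/248.48875 = 3.925334
a = ȳ − b·x̄ = 43.8125 − 3.925334·6.9875 = 16.384231
ŷ(-1.4) = a + b·-1.4 = 16.384231 + 3.925334·(-1.4) = 10.888764

10.889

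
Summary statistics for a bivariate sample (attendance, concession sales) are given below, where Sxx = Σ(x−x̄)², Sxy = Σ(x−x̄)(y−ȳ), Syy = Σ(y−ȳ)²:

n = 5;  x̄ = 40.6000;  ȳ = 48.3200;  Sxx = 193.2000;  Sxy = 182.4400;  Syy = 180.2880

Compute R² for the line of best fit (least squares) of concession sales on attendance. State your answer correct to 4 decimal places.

R² = Sxy²/(Sxx·Syy) = (182.44)²/(193.2·180.288) = 0.955578

0.9556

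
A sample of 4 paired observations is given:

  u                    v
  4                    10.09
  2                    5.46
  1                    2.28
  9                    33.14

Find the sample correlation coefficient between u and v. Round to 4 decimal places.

0.9917

n = 4, Σx = 16, Σy = 50.97, Σxy = 351.82, Σx² = 102, Σy² = 1235.0777
Sxx = Σx² − (Σx)²/n = 102 − 64 = 38
Sxy = Σxy − (Σx)(Σy)/n = 351.82 − 203.88 = 147.94
Syy = Σy² − (Σy)²/n = 1235.0777 − 649.485225 = 585.592475
r = Sxy/√(Sxx·Syy) = 147.94/√(22252.51405) = 147.94/149.172766 = 0.991736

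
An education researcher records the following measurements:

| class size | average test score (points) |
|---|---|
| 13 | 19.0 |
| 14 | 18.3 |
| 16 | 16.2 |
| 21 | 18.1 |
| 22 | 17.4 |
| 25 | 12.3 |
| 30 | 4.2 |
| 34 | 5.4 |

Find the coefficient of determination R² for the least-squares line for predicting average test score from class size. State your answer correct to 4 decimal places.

0.8080

n = 8, Σx = 175, Σy = 110.9, Σxy = 2142.4, Σx² = 4227, Σy² = 1786.79
Sxx = Σx² − (Σx)²/n = 4227 − 3828.125 = 398.875
Sxy = Σxy − (Σx)(Σy)/n = 2142.4 − 2425.9375 = -283.5375
Syy = Σy² − (Σy)²/n = 1786.79 − 1537.35125 = 249.43875
R² = Sxy²/(Sxx·Syy) = (-283.5375)²/(398.875·249.43875) = 0.808017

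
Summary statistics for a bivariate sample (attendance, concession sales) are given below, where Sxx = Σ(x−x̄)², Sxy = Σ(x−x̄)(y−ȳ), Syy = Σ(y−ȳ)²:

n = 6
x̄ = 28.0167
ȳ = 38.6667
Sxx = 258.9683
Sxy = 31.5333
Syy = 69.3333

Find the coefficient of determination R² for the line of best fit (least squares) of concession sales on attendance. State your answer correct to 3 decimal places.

0.055

R² = Sxy²/(Sxx·Syy) = (31.5333)²/(258.9683·69.3333) = 0.055380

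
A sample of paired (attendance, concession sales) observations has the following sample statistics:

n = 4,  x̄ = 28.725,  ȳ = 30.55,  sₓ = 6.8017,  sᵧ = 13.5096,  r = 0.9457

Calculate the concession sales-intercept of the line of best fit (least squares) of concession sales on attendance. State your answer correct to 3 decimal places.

-23.406

b = r · sᵧ/sₓ = 0.9457 · 13.5096/6.8017 = 1.878358
a = ȳ − b·x̄ = 30.55 − 1.878358·28.725 = -23.405838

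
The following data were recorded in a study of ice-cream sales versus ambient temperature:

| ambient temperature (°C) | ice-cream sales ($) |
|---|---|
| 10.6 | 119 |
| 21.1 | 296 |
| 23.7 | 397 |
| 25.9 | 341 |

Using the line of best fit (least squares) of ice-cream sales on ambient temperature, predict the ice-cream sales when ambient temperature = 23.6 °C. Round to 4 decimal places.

343.2842

n = 4, Σx = 81.3, Σy = 1153, Σxy = 25747.8, Σx² = 1790.07
Sxx = Σx² − (Σx)²/n = 1790.07 − 1652.4225 = 137.6475
Sxy = Σxy − (Σx)(Σy)/n = 25747.8 − 23434.725 = 2313.075
b = Sxy/Sxx = 2313.075/137.6475 = 16.804337
a = ȳ − b·x̄ = 288.25 − 16.804337·20.325 = -53.298153
ŷ(23.6) = a + b·23.6 = -53.298153 + 16.804337·23.6 = 343.284204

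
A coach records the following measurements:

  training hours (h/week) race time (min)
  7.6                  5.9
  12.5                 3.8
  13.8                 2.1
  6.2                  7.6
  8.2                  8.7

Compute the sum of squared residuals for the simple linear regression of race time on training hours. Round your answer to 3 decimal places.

6.164

n = 5, Σx = 48.3, Σy = 28.1, Σxy = 239.78, Σx² = 510.13, Σy² = 187.11
Sxx = Σx² − (Σx)²/n = 510.13 − 466.578 = 43.552
Sxy = Σxy − (Σx)(Σy)/n = 239.78 − 271.446 = -31.666
Syy = Σy² − (Σy)²/n = 187.11 − 157.922 = 29.188
b = Sxy/Sxx = -31.666/43.552 = -0.727085
SSE = Syy − b·Sxy = 29.188 − (-0.727085)·(-31.666) = 6.164131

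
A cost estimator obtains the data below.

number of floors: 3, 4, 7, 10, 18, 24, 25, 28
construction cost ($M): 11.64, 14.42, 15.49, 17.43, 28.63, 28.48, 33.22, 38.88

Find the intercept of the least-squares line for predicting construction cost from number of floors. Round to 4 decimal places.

n = 8, Σx = 119, Σy = 188.19, Σxy = 3493.33, Σx² = 2483
Sxx = Σx² − (Σx)²/n = 2483 − 1770.125 = 712.875
Sxy = Σxy − (Σx)(Σy)/n = 3493.33 − 2799.32625 = 694.00375
b = Sxy/Sxx = 694.00375/712.875 = 0.973528
a = ȳ − b·x̄ = 23.52375 − 0.973528·14.875 = 9.042521

9.0425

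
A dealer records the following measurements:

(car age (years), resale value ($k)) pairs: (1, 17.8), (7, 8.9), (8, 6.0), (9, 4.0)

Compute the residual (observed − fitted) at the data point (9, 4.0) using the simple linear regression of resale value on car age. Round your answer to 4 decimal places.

n = 4, Σx = 25, Σy = 36.7, Σxy = 164.1, Σx² = 195
Sxx = Σx² − (Σx)²/n = 195 − 156.25 = 38.75
Sxy = Σxy − (Σx)(Σy)/n = 164.1 − 229.375 = -65.275
b = Sxy/Sxx = -65.275/38.75 = -1.684516
a = ȳ − b·x̄ = 9.175 − (-1.684516)·6.25 = 19.703226
ŷ(9) = 19.703226 + (-1.684516)·9 = 4.542581
residual = y − ŷ = 4.0 − 4.542581 = -0.542581

-0.5426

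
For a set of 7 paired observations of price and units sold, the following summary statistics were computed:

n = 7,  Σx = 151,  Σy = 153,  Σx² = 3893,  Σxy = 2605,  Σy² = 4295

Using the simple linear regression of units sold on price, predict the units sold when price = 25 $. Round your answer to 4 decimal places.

Sxx = Σx² − (Σx)²/n = 3893 − 3257.285714 = 635.714286
Sxy = Σxy − (Σx)(Σy)/n = 2605 − 3300.428571 = -695.428571
b = Sxy/Sxx = -695.428571/635.714286 = -1.093933
a = ȳ − b·x̄ = 21.857143 − (-1.093933)·21.571429 = 45.454831
ŷ(25) = a + b·25 = 45.454831 + (-1.093933)·25 = 18.106517

18.1065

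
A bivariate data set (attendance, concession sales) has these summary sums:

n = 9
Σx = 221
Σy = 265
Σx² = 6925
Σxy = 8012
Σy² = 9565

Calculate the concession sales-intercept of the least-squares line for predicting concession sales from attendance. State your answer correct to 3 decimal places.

4.781

Sxx = Σx² − (Σx)²/n = 6925 − 5426.777778 = 1498.222222
Sxy = Σxy − (Σx)(Σy)/n = 8012 − 6507.222222 = 1504.777778
b = Sxy/Sxx = 1504.777778/1498.222222 = 1.004376
a = ȳ − b·x̄ = 29.444444 − 1.004376·24.555556 = 4.781445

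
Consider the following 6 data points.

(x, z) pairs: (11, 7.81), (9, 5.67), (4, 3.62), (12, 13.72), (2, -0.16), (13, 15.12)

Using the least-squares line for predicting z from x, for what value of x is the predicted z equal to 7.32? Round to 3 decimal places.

8.245

n = 6, Σx = 51, Σy = 45.78, Σxy = 512.3, Σx² = 535
Sxx = Σx² − (Σx)²/n = 535 − 433.5 = 101.5
Sxy = Σxy − (Σx)(Σy)/n = 512.3 − 389.13 = 123.17
b = Sxy/Sxx = 123.17/101.5 = 1.213498
a = ȳ − b·x̄ = 7.63 − 1.213498·8.5 = -2.684729
Set a + b·x = 7.32: x = (7.32 − (-2.684729)) / 1.213498 = 8.244540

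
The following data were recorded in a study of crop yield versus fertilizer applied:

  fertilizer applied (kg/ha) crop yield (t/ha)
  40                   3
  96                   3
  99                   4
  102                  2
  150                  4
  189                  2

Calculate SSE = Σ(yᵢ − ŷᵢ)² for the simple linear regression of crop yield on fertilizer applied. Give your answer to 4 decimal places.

n = 6, Σx = 676, Σy = 18, Σxy = 1986, Σx² = 89242, Σy² = 58
Sxx = Σx² − (Σx)²/n = 89242 − 76162.666667 = 13079.333333
Sxy = Σxy − (Σx)(Σy)/n = 1986 − 2028 = -42
Syy = Σy² − (Σy)²/n = 58 − 54 = 4
b = Sxy/Sxx = -42/13079.333333 = -0.003211
SSE = Syy − b·Sxy = 4 − (-0.003211)·(-42) = 3.865131

3.8651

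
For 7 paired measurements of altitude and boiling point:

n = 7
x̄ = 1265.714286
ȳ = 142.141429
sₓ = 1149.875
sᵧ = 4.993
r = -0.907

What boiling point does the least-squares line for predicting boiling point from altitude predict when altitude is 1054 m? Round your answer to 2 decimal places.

142.98

b = r · sᵧ/sₓ = -0.907 · 4.993/1149.875 = -0.003938
a = ȳ − b·x̄ = 142.141429 − (-0.003938)·1265.714286 = 147.126300
ŷ(1054) = a + b·1054 = 147.126300 + (-0.003938)·1054 = 142.975241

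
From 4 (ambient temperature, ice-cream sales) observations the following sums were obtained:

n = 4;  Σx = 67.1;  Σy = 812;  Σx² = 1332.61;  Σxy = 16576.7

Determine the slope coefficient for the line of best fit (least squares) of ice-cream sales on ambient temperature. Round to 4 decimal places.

14.2768

Sxx = Σx² − (Σx)²/n = 1332.61 − 1125.6025 = 207.0075
Sxy = Σxy − (Σx)(Σy)/n = 16576.7 − 13621.3 = 2955.4
b = Sxy/Sxx = 2955.4/207.0075 = 14.276777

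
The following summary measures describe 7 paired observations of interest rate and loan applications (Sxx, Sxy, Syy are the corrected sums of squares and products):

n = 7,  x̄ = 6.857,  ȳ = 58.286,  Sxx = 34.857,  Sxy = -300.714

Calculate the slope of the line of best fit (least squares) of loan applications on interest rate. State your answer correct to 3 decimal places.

b = Sxy/Sxx = -300.714/34.857 = -8.627076

-8.627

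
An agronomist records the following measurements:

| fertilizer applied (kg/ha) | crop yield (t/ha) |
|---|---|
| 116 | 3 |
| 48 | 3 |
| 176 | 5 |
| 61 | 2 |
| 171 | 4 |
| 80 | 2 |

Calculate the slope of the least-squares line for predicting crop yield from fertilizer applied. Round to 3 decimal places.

0.018

n = 6, Σx = 652, Σy = 19, Σxy = 2338, Σx² = 86098
Sxx = Σx² − (Σx)²/n = 86098 − 70850.666667 = 15247.333333
Sxy = Σxy − (Σx)(Σy)/n = 2338 − 2064.666667 = 273.333333
b = Sxy/Sxx = 273.333333/15247.333333 = 0.017927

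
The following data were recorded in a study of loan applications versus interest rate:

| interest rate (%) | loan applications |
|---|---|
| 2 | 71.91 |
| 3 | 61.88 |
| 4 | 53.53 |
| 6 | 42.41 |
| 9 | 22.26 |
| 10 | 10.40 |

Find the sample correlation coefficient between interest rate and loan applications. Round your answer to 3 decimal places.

-0.996

n = 6, Σx = 34, Σy = 262.39, Σxy = 1102.38, Σx² = 246, Σy² = 14267.9191
Sxx = Σx² − (Σx)²/n = 246 − 192.666667 = 53.333333
Sxy = Σxy − (Σx)(Σy)/n = 1102.38 − 1486.876667 = -384.496667
Syy = Σy² − (Σy)²/n = 14267.9191 − 11474.752017 = 2793.167083
r = Sxy/√(Sxx·Syy) = -384.496667/√(148968.911111) = -384.496667/385.964909 = -0.996196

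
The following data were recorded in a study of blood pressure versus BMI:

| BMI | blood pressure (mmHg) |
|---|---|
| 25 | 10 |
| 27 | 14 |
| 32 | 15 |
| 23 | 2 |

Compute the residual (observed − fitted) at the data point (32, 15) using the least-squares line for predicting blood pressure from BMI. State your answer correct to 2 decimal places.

-1.97

n = 4, Σx = 107, Σy = 41, Σxy = 1154, Σx² = 2907
Sxx = Σx² − (Σx)²/n = 2907 − 2862.25 = 44.75
Sxy = Σxy − (Σx)(Σy)/n = 1154 − 1096.75 = 57.25
b = Sxy/Sxx = 57.25/44.75 = 1.279330
a = ȳ − b·x̄ = 10.25 − 1.279330·26.75 = -23.972067
ŷ(32) = -23.972067 + 1.279330·32 = 16.966480
residual = y − ŷ = 15 − 16.966480 = -1.966480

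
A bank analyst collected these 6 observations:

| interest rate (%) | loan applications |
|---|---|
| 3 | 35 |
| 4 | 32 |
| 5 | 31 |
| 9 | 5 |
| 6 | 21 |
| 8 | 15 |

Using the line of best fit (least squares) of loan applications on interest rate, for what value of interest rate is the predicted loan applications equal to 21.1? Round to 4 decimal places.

n = 6, Σx = 35, Σy = 139, Σxy = 679, Σx² = 231
Sxx = Σx² − (Σx)²/n = 231 − 204.166667 = 26.833333
Sxy = Σxy − (Σx)(Σy)/n = 679 − 810.833333 = -131.833333
b = Sxy/Sxx = -131.833333/26.833333 = -4.913043
a = ȳ − b·x̄ = 23.166667 − (-4.913043)·5.833333 = 51.826087
Set a + b·x = 21.1: x = (21.1 − 51.826087) / (-4.913043) = 6.253982

6.2540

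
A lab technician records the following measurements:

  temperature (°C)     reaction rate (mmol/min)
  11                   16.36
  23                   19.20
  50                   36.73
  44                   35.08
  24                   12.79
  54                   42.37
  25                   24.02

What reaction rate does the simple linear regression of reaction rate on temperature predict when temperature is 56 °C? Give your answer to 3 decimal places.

41.802

n = 7, Σx = 231, Σy = 186.55, Σxy = 7197.02, Σx² = 9203
Sxx = Σx² − (Σx)²/n = 9203 − 7623 = 1580
Sxy = Σxy − (Σx)(Σy)/n = 7197.02 − 6156.15 = 1040.87
b = Sxy/Sxx = 1040.87/1580 = 0.658778
a = ȳ − b·x̄ = 26.65 − 0.658778·33 = 4.910310
ŷ(56) = a + b·56 = 4.910310 + 0.658778·56 = 41.801905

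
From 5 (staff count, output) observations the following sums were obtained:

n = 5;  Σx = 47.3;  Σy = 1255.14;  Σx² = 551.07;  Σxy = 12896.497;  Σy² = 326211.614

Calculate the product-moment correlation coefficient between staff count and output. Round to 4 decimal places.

0.9522

Sxx = Σx² − (Σx)²/n = 551.07 − 447.458 = 103.612
Sxy = Σxy − (Σx)(Σy)/n = 12896.497 − 11873.6244 = 1022.8726
Syy = Σy² − (Σy)²/n = 326211.614 − 315075.28392 = 11136.33008
r = Sxy/√(Sxx·Syy) = 1022.8726/√(1153857.432249) = 1022.8726/1074.177561 = 0.952238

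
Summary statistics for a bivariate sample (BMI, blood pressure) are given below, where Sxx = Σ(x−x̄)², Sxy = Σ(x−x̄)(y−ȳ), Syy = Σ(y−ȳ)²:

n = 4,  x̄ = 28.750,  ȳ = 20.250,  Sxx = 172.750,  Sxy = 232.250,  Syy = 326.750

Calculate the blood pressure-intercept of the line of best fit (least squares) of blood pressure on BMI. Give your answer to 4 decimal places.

b = Sxy/Sxx = 232.25/172.75 = 1.344428
a = ȳ − b·x̄ = 20.25 − 1.344428·28.75 = -18.402315

-18.4023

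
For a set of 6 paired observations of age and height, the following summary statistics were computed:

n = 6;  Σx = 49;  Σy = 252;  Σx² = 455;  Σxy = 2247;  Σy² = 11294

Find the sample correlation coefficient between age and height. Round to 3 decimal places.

0.958

Sxx = Σx² − (Σx)²/n = 455 − 400.166667 = 54.833333
Sxy = Σxy − (Σx)(Σy)/n = 2247 − 2058 = 189
Syy = Σy² − (Σy)²/n = 11294 − 10584 = 710
r = Sxy/√(Sxx·Syy) = 189/√(38931.666667) = 189/197.311091 = 0.957878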